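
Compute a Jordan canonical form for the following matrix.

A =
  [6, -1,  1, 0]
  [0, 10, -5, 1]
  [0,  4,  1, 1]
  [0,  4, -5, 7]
J_2(6) ⊕ J_2(6)

The characteristic polynomial is
  det(x·I − A) = x^4 - 24*x^3 + 216*x^2 - 864*x + 1296 = (x - 6)^4

Eigenvalues and multiplicities (the geometric multiplicity of λ is n − rank(A − λI), which equals the number of Jordan blocks for λ):
  λ = 6: algebraic multiplicity = 4, geometric multiplicity = 2

Determining the block sizes for each eigenvalue:
  λ = 6: with am = 4 and gm = 2, the partition is not yet determined (e.g. several partitions of 4 into 2 parts exist). Let N = A − (6)·I. Computing rank(N^1) = 2, rank(N^2) = 0; the number of blocks of size ≥ j is rank(N^{j−1}) − rank(N^j), giving [2, 2]. So we have 2 block(s) of size 2 → block sizes [2, 2]

Assembling the blocks gives a Jordan form
J =
  [6, 1, 0, 0]
  [0, 6, 0, 0]
  [0, 0, 6, 1]
  [0, 0, 0, 6]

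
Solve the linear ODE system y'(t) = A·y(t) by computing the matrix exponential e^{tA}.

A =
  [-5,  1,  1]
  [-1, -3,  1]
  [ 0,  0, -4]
e^{tA} =
  [-t*exp(-4*t) + exp(-4*t), t*exp(-4*t), t*exp(-4*t)]
  [-t*exp(-4*t), t*exp(-4*t) + exp(-4*t), t*exp(-4*t)]
  [0, 0, exp(-4*t)]

Strategy: write A = P · J · P⁻¹ where J is a Jordan canonical form, so e^{tA} = P · e^{tJ} · P⁻¹, and e^{tJ} can be computed block-by-block.

A has Jordan form
J =
  [-4,  1,  0]
  [ 0, -4,  0]
  [ 0,  0, -4]
(up to reordering of blocks).

Per-block formulas:
  For a 1×1 block at λ = -4: exp(t · [-4]) = [e^(-4t)].
  For a 2×2 Jordan block J_2(-4): exp(t · J_2(-4)) = e^(-4t)·(I + t·N), where N is the 2×2 nilpotent shift.

After assembling e^{tJ} and conjugating by P, we get:

e^{tA} =
  [-t*exp(-4*t) + exp(-4*t), t*exp(-4*t), t*exp(-4*t)]
  [-t*exp(-4*t), t*exp(-4*t) + exp(-4*t), t*exp(-4*t)]
  [0, 0, exp(-4*t)]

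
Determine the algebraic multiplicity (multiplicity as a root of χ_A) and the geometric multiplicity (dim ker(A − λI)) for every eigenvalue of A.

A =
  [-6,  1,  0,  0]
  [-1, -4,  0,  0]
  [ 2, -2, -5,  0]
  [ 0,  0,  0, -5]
λ = -5: alg = 4, geom = 3

Step 1 — factor the characteristic polynomial to read off the algebraic multiplicities:
  χ_A(x) = (x + 5)^4

Step 2 — compute geometric multiplicities via the rank-nullity identity g(λ) = n − rank(A − λI):
  rank(A − (-5)·I) = 1, so dim ker(A − (-5)·I) = n − 1 = 3

Summary:
  λ = -5: algebraic multiplicity = 4, geometric multiplicity = 3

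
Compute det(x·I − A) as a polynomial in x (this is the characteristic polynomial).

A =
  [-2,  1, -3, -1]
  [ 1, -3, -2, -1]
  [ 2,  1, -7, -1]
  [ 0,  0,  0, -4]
x^4 + 16*x^3 + 96*x^2 + 256*x + 256

Expanding det(x·I − A) (e.g. by cofactor expansion or by noting that A is similar to its Jordan form J, which has the same characteristic polynomial as A) gives
  χ_A(x) = x^4 + 16*x^3 + 96*x^2 + 256*x + 256
which factors as (x + 4)^4. The eigenvalues (with algebraic multiplicities) are λ = -4 with multiplicity 4.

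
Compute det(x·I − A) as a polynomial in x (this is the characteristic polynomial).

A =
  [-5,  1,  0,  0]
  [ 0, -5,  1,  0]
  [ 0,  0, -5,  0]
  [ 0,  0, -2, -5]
x^4 + 20*x^3 + 150*x^2 + 500*x + 625

Expanding det(x·I − A) (e.g. by cofactor expansion or by noting that A is similar to its Jordan form J, which has the same characteristic polynomial as A) gives
  χ_A(x) = x^4 + 20*x^3 + 150*x^2 + 500*x + 625
which factors as (x + 5)^4. The eigenvalues (with algebraic multiplicities) are λ = -5 with multiplicity 4.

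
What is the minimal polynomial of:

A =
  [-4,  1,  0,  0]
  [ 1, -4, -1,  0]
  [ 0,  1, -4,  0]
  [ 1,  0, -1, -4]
x^3 + 12*x^2 + 48*x + 64

The characteristic polynomial is χ_A(x) = (x + 4)^4, so the eigenvalues are known. The minimal polynomial is
  m_A(x) = Π_λ (x − λ)^{k_λ}
where k_λ is the size of the *largest* Jordan block for λ (equivalently, the smallest k with (A − λI)^k v = 0 for every generalised eigenvector v of λ).

  λ = -4: largest Jordan block has size 3, contributing (x + 4)^3

So m_A(x) = (x + 4)^3 = x^3 + 12*x^2 + 48*x + 64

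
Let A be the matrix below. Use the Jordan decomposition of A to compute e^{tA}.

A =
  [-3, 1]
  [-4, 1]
e^{tA} =
  [-2*t*exp(-t) + exp(-t), t*exp(-t)]
  [-4*t*exp(-t), 2*t*exp(-t) + exp(-t)]

Strategy: write A = P · J · P⁻¹ where J is a Jordan canonical form, so e^{tA} = P · e^{tJ} · P⁻¹, and e^{tJ} can be computed block-by-block.

A has Jordan form
J =
  [-1,  1]
  [ 0, -1]
(up to reordering of blocks).

Per-block formulas:
  For a 2×2 Jordan block J_2(-1): exp(t · J_2(-1)) = e^(-1t)·(I + t·N), where N is the 2×2 nilpotent shift.

After assembling e^{tJ} and conjugating by P, we get:

e^{tA} =
  [-2*t*exp(-t) + exp(-t), t*exp(-t)]
  [-4*t*exp(-t), 2*t*exp(-t) + exp(-t)]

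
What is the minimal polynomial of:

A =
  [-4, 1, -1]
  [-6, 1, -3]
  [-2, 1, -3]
x^2 + 4*x + 4

The characteristic polynomial is χ_A(x) = (x + 2)^3, so the eigenvalues are known. The minimal polynomial is
  m_A(x) = Π_λ (x − λ)^{k_λ}
where k_λ is the size of the *largest* Jordan block for λ (equivalently, the smallest k with (A − λI)^k v = 0 for every generalised eigenvector v of λ).

  λ = -2: largest Jordan block has size 2, contributing (x + 2)^2

So m_A(x) = (x + 2)^2 = x^2 + 4*x + 4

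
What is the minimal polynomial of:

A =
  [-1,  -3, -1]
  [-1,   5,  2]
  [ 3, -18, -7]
x^3 + 3*x^2 + 3*x + 1

The characteristic polynomial is χ_A(x) = (x + 1)^3, so the eigenvalues are known. The minimal polynomial is
  m_A(x) = Π_λ (x − λ)^{k_λ}
where k_λ is the size of the *largest* Jordan block for λ (equivalently, the smallest k with (A − λI)^k v = 0 for every generalised eigenvector v of λ).

  λ = -1: largest Jordan block has size 3, contributing (x + 1)^3

So m_A(x) = (x + 1)^3 = x^3 + 3*x^2 + 3*x + 1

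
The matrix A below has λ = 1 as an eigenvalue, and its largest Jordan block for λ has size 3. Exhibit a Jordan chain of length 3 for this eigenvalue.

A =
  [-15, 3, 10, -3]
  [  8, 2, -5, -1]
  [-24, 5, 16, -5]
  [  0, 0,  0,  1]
A Jordan chain for λ = 1 of length 3:
v_1 = (40, 0, 64, 0)ᵀ
v_2 = (-16, 8, -24, 0)ᵀ
v_3 = (1, 0, 0, 0)ᵀ

Let N = A − (1)·I. We want v_3 with N^3 v_3 = 0 but N^2 v_3 ≠ 0; then v_{j-1} := N · v_j for j = 3, …, 2.

Pick v_3 = (1, 0, 0, 0)ᵀ.
Then v_2 = N · v_3 = (-16, 8, -24, 0)ᵀ.
Then v_1 = N · v_2 = (40, 0, 64, 0)ᵀ.

Sanity check: (A − (1)·I) v_1 = (0, 0, 0, 0)ᵀ = 0. ✓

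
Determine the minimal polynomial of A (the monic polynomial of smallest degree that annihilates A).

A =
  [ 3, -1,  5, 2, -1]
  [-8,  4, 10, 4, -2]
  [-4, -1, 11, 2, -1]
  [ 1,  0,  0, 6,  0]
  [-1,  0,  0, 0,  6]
x^3 - 18*x^2 + 108*x - 216

The characteristic polynomial is χ_A(x) = (x - 6)^5, so the eigenvalues are known. The minimal polynomial is
  m_A(x) = Π_λ (x − λ)^{k_λ}
where k_λ is the size of the *largest* Jordan block for λ (equivalently, the smallest k with (A − λI)^k v = 0 for every generalised eigenvector v of λ).

  λ = 6: largest Jordan block has size 3, contributing (x − 6)^3

So m_A(x) = (x - 6)^3 = x^3 - 18*x^2 + 108*x - 216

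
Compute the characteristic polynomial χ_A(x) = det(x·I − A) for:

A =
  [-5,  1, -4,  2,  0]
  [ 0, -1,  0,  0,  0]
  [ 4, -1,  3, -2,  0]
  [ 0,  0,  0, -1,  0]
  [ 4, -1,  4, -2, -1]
x^5 + 5*x^4 + 10*x^3 + 10*x^2 + 5*x + 1

Expanding det(x·I − A) (e.g. by cofactor expansion or by noting that A is similar to its Jordan form J, which has the same characteristic polynomial as A) gives
  χ_A(x) = x^5 + 5*x^4 + 10*x^3 + 10*x^2 + 5*x + 1
which factors as (x + 1)^5. The eigenvalues (with algebraic multiplicities) are λ = -1 with multiplicity 5.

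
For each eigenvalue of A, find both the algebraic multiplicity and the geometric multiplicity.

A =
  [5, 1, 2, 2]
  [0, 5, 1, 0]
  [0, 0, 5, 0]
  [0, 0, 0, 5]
λ = 5: alg = 4, geom = 2

Step 1 — factor the characteristic polynomial to read off the algebraic multiplicities:
  χ_A(x) = (x - 5)^4

Step 2 — compute geometric multiplicities via the rank-nullity identity g(λ) = n − rank(A − λI):
  rank(A − (5)·I) = 2, so dim ker(A − (5)·I) = n − 2 = 2

Summary:
  λ = 5: algebraic multiplicity = 4, geometric multiplicity = 2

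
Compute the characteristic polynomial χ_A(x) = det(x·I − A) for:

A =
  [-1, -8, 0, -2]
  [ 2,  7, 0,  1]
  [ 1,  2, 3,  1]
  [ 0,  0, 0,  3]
x^4 - 12*x^3 + 54*x^2 - 108*x + 81

Expanding det(x·I − A) (e.g. by cofactor expansion or by noting that A is similar to its Jordan form J, which has the same characteristic polynomial as A) gives
  χ_A(x) = x^4 - 12*x^3 + 54*x^2 - 108*x + 81
which factors as (x - 3)^4. The eigenvalues (with algebraic multiplicities) are λ = 3 with multiplicity 4.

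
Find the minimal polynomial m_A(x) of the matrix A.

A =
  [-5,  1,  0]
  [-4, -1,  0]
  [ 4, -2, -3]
x^2 + 6*x + 9

The characteristic polynomial is χ_A(x) = (x + 3)^3, so the eigenvalues are known. The minimal polynomial is
  m_A(x) = Π_λ (x − λ)^{k_λ}
where k_λ is the size of the *largest* Jordan block for λ (equivalently, the smallest k with (A − λI)^k v = 0 for every generalised eigenvector v of λ).

  λ = -3: largest Jordan block has size 2, contributing (x + 3)^2

So m_A(x) = (x + 3)^2 = x^2 + 6*x + 9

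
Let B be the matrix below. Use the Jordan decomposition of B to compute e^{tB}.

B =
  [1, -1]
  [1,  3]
e^{tB} =
  [-t*exp(2*t) + exp(2*t), -t*exp(2*t)]
  [t*exp(2*t), t*exp(2*t) + exp(2*t)]

Strategy: write B = P · J · P⁻¹ where J is a Jordan canonical form, so e^{tB} = P · e^{tJ} · P⁻¹, and e^{tJ} can be computed block-by-block.

B has Jordan form
J =
  [2, 1]
  [0, 2]
(up to reordering of blocks).

Per-block formulas:
  For a 2×2 Jordan block J_2(2): exp(t · J_2(2)) = e^(2t)·(I + t·N), where N is the 2×2 nilpotent shift.

After assembling e^{tJ} and conjugating by P, we get:

e^{tB} =
  [-t*exp(2*t) + exp(2*t), -t*exp(2*t)]
  [t*exp(2*t), t*exp(2*t) + exp(2*t)]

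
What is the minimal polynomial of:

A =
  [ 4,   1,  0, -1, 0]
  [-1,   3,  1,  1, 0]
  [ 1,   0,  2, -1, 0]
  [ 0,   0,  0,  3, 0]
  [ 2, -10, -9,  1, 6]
x^4 - 15*x^3 + 81*x^2 - 189*x + 162

The characteristic polynomial is χ_A(x) = (x - 6)*(x - 3)^4, so the eigenvalues are known. The minimal polynomial is
  m_A(x) = Π_λ (x − λ)^{k_λ}
where k_λ is the size of the *largest* Jordan block for λ (equivalently, the smallest k with (A − λI)^k v = 0 for every generalised eigenvector v of λ).

  λ = 3: largest Jordan block has size 3, contributing (x − 3)^3
  λ = 6: largest Jordan block has size 1, contributing (x − 6)

So m_A(x) = (x - 6)*(x - 3)^3 = x^4 - 15*x^3 + 81*x^2 - 189*x + 162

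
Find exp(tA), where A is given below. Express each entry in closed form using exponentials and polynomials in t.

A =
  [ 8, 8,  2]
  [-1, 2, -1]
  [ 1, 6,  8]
e^{tA} =
  [-t^2*exp(6*t) + 2*t*exp(6*t) + exp(6*t), -2*t^2*exp(6*t) + 8*t*exp(6*t), 2*t*exp(6*t)]
  [t^2*exp(6*t)/2 - t*exp(6*t), t^2*exp(6*t) - 4*t*exp(6*t) + exp(6*t), -t*exp(6*t)]
  [-t^2*exp(6*t) + t*exp(6*t), -2*t^2*exp(6*t) + 6*t*exp(6*t), 2*t*exp(6*t) + exp(6*t)]

Strategy: write A = P · J · P⁻¹ where J is a Jordan canonical form, so e^{tA} = P · e^{tJ} · P⁻¹, and e^{tJ} can be computed block-by-block.

A has Jordan form
J =
  [6, 1, 0]
  [0, 6, 1]
  [0, 0, 6]
(up to reordering of blocks).

Per-block formulas:
  For a 3×3 Jordan block J_3(6): exp(t · J_3(6)) = e^(6t)·(I + t·N + (t^2/2)·N^2), where N is the 3×3 nilpotent shift.

After assembling e^{tJ} and conjugating by P, we get:

e^{tA} =
  [-t^2*exp(6*t) + 2*t*exp(6*t) + exp(6*t), -2*t^2*exp(6*t) + 8*t*exp(6*t), 2*t*exp(6*t)]
  [t^2*exp(6*t)/2 - t*exp(6*t), t^2*exp(6*t) - 4*t*exp(6*t) + exp(6*t), -t*exp(6*t)]
  [-t^2*exp(6*t) + t*exp(6*t), -2*t^2*exp(6*t) + 6*t*exp(6*t), 2*t*exp(6*t) + exp(6*t)]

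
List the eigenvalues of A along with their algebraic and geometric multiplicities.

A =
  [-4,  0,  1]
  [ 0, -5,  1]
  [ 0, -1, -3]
λ = -4: alg = 3, geom = 1

Step 1 — factor the characteristic polynomial to read off the algebraic multiplicities:
  χ_A(x) = (x + 4)^3

Step 2 — compute geometric multiplicities via the rank-nullity identity g(λ) = n − rank(A − λI):
  rank(A − (-4)·I) = 2, so dim ker(A − (-4)·I) = n − 2 = 1

Summary:
  λ = -4: algebraic multiplicity = 3, geometric multiplicity = 1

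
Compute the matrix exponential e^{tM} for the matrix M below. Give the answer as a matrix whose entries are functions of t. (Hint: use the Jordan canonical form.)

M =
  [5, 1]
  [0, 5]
e^{tM} =
  [exp(5*t), t*exp(5*t)]
  [0, exp(5*t)]

Strategy: write M = P · J · P⁻¹ where J is a Jordan canonical form, so e^{tM} = P · e^{tJ} · P⁻¹, and e^{tJ} can be computed block-by-block.

M has Jordan form
J =
  [5, 1]
  [0, 5]
(up to reordering of blocks).

Per-block formulas:
  For a 2×2 Jordan block J_2(5): exp(t · J_2(5)) = e^(5t)·(I + t·N), where N is the 2×2 nilpotent shift.

After assembling e^{tJ} and conjugating by P, we get:

e^{tM} =
  [exp(5*t), t*exp(5*t)]
  [0, exp(5*t)]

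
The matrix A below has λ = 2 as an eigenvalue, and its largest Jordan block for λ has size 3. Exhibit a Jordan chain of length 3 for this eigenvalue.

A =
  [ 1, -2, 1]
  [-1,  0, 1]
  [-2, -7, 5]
A Jordan chain for λ = 2 of length 3:
v_1 = (1, 1, 3)ᵀ
v_2 = (-1, -1, -2)ᵀ
v_3 = (1, 0, 0)ᵀ

Let N = A − (2)·I. We want v_3 with N^3 v_3 = 0 but N^2 v_3 ≠ 0; then v_{j-1} := N · v_j for j = 3, …, 2.

Pick v_3 = (1, 0, 0)ᵀ.
Then v_2 = N · v_3 = (-1, -1, -2)ᵀ.
Then v_1 = N · v_2 = (1, 1, 3)ᵀ.

Sanity check: (A − (2)·I) v_1 = (0, 0, 0)ᵀ = 0. ✓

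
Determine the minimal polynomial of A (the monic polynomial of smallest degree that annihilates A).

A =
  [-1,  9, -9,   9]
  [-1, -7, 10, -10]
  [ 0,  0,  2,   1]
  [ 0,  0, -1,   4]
x^4 + 2*x^3 - 23*x^2 - 24*x + 144

The characteristic polynomial is χ_A(x) = (x - 3)^2*(x + 4)^2, so the eigenvalues are known. The minimal polynomial is
  m_A(x) = Π_λ (x − λ)^{k_λ}
where k_λ is the size of the *largest* Jordan block for λ (equivalently, the smallest k with (A − λI)^k v = 0 for every generalised eigenvector v of λ).

  λ = -4: largest Jordan block has size 2, contributing (x + 4)^2
  λ = 3: largest Jordan block has size 2, contributing (x − 3)^2

So m_A(x) = (x - 3)^2*(x + 4)^2 = x^4 + 2*x^3 - 23*x^2 - 24*x + 144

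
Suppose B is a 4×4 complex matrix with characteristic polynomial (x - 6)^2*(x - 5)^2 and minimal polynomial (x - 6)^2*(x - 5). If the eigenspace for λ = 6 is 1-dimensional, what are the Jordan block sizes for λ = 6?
Block sizes for λ = 6: [2]

Step 1 — from the characteristic polynomial, algebraic multiplicity of λ = 6 is 2. From dim ker(B − (6)·I) = 1, there are exactly 1 Jordan blocks for λ = 6.
Step 2 — from the minimal polynomial, the factor (x − 6)^2 tells us the largest block for λ = 6 has size 2.
Step 3 — with total size 2, 1 blocks, and largest block 2, the block sizes (in nonincreasing order) are [2].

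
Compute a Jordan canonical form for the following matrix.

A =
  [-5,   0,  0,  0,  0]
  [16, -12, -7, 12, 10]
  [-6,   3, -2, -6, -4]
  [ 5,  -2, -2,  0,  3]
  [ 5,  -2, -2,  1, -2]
J_2(-5) ⊕ J_1(-5) ⊕ J_2(-3)

The characteristic polynomial is
  det(x·I − A) = x^5 + 21*x^4 + 174*x^3 + 710*x^2 + 1425*x + 1125 = (x + 3)^2*(x + 5)^3

Eigenvalues and multiplicities (the geometric multiplicity of λ is n − rank(A − λI), which equals the number of Jordan blocks for λ):
  λ = -5: algebraic multiplicity = 3, geometric multiplicity = 2
  λ = -3: algebraic multiplicity = 2, geometric multiplicity = 1

Determining the block sizes for each eigenvalue:
  λ = -5: 2 blocks summing to 3 forces exactly one block of size 2 and the rest size 1 → block sizes [2, 1]
  λ = -3: one block (gm = 1), so the single block has size am = 2 → block sizes [2]

Assembling the blocks gives a Jordan form
J =
  [-5,  1,  0,  0,  0]
  [ 0, -5,  0,  0,  0]
  [ 0,  0, -5,  0,  0]
  [ 0,  0,  0, -3,  1]
  [ 0,  0,  0,  0, -3]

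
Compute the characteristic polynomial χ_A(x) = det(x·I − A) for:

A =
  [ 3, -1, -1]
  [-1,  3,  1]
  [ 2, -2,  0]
x^3 - 6*x^2 + 12*x - 8

Expanding det(x·I − A) (e.g. by cofactor expansion or by noting that A is similar to its Jordan form J, which has the same characteristic polynomial as A) gives
  χ_A(x) = x^3 - 6*x^2 + 12*x - 8
which factors as (x - 2)^3. The eigenvalues (with algebraic multiplicities) are λ = 2 with multiplicity 3.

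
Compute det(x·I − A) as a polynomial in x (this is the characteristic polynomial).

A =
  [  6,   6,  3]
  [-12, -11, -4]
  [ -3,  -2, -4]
x^3 + 9*x^2 + 27*x + 27

Expanding det(x·I − A) (e.g. by cofactor expansion or by noting that A is similar to its Jordan form J, which has the same characteristic polynomial as A) gives
  χ_A(x) = x^3 + 9*x^2 + 27*x + 27
which factors as (x + 3)^3. The eigenvalues (with algebraic multiplicities) are λ = -3 with multiplicity 3.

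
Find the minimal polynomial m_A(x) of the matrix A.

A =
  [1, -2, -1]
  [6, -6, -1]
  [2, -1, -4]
x^3 + 9*x^2 + 27*x + 27

The characteristic polynomial is χ_A(x) = (x + 3)^3, so the eigenvalues are known. The minimal polynomial is
  m_A(x) = Π_λ (x − λ)^{k_λ}
where k_λ is the size of the *largest* Jordan block for λ (equivalently, the smallest k with (A − λI)^k v = 0 for every generalised eigenvector v of λ).

  λ = -3: largest Jordan block has size 3, contributing (x + 3)^3

So m_A(x) = (x + 3)^3 = x^3 + 9*x^2 + 27*x + 27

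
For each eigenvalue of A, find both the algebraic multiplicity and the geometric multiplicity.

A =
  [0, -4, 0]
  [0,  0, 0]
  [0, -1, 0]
λ = 0: alg = 3, geom = 2

Step 1 — factor the characteristic polynomial to read off the algebraic multiplicities:
  χ_A(x) = x^3

Step 2 — compute geometric multiplicities via the rank-nullity identity g(λ) = n − rank(A − λI):
  rank(A − (0)·I) = 1, so dim ker(A − (0)·I) = n − 1 = 2

Summary:
  λ = 0: algebraic multiplicity = 3, geometric multiplicity = 2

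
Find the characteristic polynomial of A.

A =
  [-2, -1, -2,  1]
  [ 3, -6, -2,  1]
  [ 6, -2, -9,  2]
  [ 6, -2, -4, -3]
x^4 + 20*x^3 + 150*x^2 + 500*x + 625

Expanding det(x·I − A) (e.g. by cofactor expansion or by noting that A is similar to its Jordan form J, which has the same characteristic polynomial as A) gives
  χ_A(x) = x^4 + 20*x^3 + 150*x^2 + 500*x + 625
which factors as (x + 5)^4. The eigenvalues (with algebraic multiplicities) are λ = -5 with multiplicity 4.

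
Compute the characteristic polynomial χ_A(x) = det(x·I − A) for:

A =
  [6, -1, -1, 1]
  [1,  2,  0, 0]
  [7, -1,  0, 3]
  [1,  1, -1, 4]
x^4 - 12*x^3 + 54*x^2 - 108*x + 81

Expanding det(x·I − A) (e.g. by cofactor expansion or by noting that A is similar to its Jordan form J, which has the same characteristic polynomial as A) gives
  χ_A(x) = x^4 - 12*x^3 + 54*x^2 - 108*x + 81
which factors as (x - 3)^4. The eigenvalues (with algebraic multiplicities) are λ = 3 with multiplicity 4.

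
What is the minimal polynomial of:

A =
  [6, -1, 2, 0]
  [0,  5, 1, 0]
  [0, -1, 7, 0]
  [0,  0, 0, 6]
x^3 - 18*x^2 + 108*x - 216

The characteristic polynomial is χ_A(x) = (x - 6)^4, so the eigenvalues are known. The minimal polynomial is
  m_A(x) = Π_λ (x − λ)^{k_λ}
where k_λ is the size of the *largest* Jordan block for λ (equivalently, the smallest k with (A − λI)^k v = 0 for every generalised eigenvector v of λ).

  λ = 6: largest Jordan block has size 3, contributing (x − 6)^3

So m_A(x) = (x - 6)^3 = x^3 - 18*x^2 + 108*x - 216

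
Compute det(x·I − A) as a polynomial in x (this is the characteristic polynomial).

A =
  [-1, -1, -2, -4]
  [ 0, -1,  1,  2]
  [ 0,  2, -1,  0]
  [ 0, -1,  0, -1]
x^4 + 4*x^3 + 6*x^2 + 4*x + 1

Expanding det(x·I − A) (e.g. by cofactor expansion or by noting that A is similar to its Jordan form J, which has the same characteristic polynomial as A) gives
  χ_A(x) = x^4 + 4*x^3 + 6*x^2 + 4*x + 1
which factors as (x + 1)^4. The eigenvalues (with algebraic multiplicities) are λ = -1 with multiplicity 4.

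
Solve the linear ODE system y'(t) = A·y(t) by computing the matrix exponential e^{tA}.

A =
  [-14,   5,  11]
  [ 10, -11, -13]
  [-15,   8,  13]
e^{tA} =
  [-15*t^2*exp(-4*t)/2 - 10*t*exp(-4*t) + exp(-4*t), 3*t^2*exp(-4*t)/2 + 5*t*exp(-4*t), 6*t^2*exp(-4*t) + 11*t*exp(-4*t)]
  [25*t^2*exp(-4*t)/2 + 10*t*exp(-4*t), -5*t^2*exp(-4*t)/2 - 7*t*exp(-4*t) + exp(-4*t), -10*t^2*exp(-4*t) - 13*t*exp(-4*t)]
  [-25*t^2*exp(-4*t)/2 - 15*t*exp(-4*t), 5*t^2*exp(-4*t)/2 + 8*t*exp(-4*t), 10*t^2*exp(-4*t) + 17*t*exp(-4*t) + exp(-4*t)]

Strategy: write A = P · J · P⁻¹ where J is a Jordan canonical form, so e^{tA} = P · e^{tJ} · P⁻¹, and e^{tJ} can be computed block-by-block.

A has Jordan form
J =
  [-4,  1,  0]
  [ 0, -4,  1]
  [ 0,  0, -4]
(up to reordering of blocks).

Per-block formulas:
  For a 3×3 Jordan block J_3(-4): exp(t · J_3(-4)) = e^(-4t)·(I + t·N + (t^2/2)·N^2), where N is the 3×3 nilpotent shift.

After assembling e^{tJ} and conjugating by P, we get:

e^{tA} =
  [-15*t^2*exp(-4*t)/2 - 10*t*exp(-4*t) + exp(-4*t), 3*t^2*exp(-4*t)/2 + 5*t*exp(-4*t), 6*t^2*exp(-4*t) + 11*t*exp(-4*t)]
  [25*t^2*exp(-4*t)/2 + 10*t*exp(-4*t), -5*t^2*exp(-4*t)/2 - 7*t*exp(-4*t) + exp(-4*t), -10*t^2*exp(-4*t) - 13*t*exp(-4*t)]
  [-25*t^2*exp(-4*t)/2 - 15*t*exp(-4*t), 5*t^2*exp(-4*t)/2 + 8*t*exp(-4*t), 10*t^2*exp(-4*t) + 17*t*exp(-4*t) + exp(-4*t)]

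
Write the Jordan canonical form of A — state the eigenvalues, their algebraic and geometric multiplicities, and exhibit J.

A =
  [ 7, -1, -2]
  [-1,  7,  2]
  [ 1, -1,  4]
J_2(6) ⊕ J_1(6)

The characteristic polynomial is
  det(x·I − A) = x^3 - 18*x^2 + 108*x - 216 = (x - 6)^3

Eigenvalues and multiplicities (the geometric multiplicity of λ is n − rank(A − λI), which equals the number of Jordan blocks for λ):
  λ = 6: algebraic multiplicity = 3, geometric multiplicity = 2

Determining the block sizes for each eigenvalue:
  λ = 6: 2 blocks summing to 3 forces exactly one block of size 2 and the rest size 1 → block sizes [2, 1]

Assembling the blocks gives a Jordan form
J =
  [6, 1, 0]
  [0, 6, 0]
  [0, 0, 6]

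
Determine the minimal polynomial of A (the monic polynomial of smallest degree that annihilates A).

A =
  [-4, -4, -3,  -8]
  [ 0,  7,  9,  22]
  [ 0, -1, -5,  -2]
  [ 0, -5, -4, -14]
x^3 + 12*x^2 + 48*x + 64

The characteristic polynomial is χ_A(x) = (x + 4)^4, so the eigenvalues are known. The minimal polynomial is
  m_A(x) = Π_λ (x − λ)^{k_λ}
where k_λ is the size of the *largest* Jordan block for λ (equivalently, the smallest k with (A − λI)^k v = 0 for every generalised eigenvector v of λ).

  λ = -4: largest Jordan block has size 3, contributing (x + 4)^3

So m_A(x) = (x + 4)^3 = x^3 + 12*x^2 + 48*x + 64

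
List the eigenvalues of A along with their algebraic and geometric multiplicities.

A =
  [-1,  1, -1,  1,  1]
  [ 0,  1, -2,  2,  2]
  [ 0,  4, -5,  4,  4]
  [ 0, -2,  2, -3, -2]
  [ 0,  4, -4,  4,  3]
λ = -1: alg = 5, geom = 4

Step 1 — factor the characteristic polynomial to read off the algebraic multiplicities:
  χ_A(x) = (x + 1)^5

Step 2 — compute geometric multiplicities via the rank-nullity identity g(λ) = n − rank(A − λI):
  rank(A − (-1)·I) = 1, so dim ker(A − (-1)·I) = n − 1 = 4

Summary:
  λ = -1: algebraic multiplicity = 5, geometric multiplicity = 4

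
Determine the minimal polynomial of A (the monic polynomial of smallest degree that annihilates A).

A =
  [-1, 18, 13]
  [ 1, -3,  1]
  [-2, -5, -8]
x^3 + 12*x^2 + 48*x + 64

The characteristic polynomial is χ_A(x) = (x + 4)^3, so the eigenvalues are known. The minimal polynomial is
  m_A(x) = Π_λ (x − λ)^{k_λ}
where k_λ is the size of the *largest* Jordan block for λ (equivalently, the smallest k with (A − λI)^k v = 0 for every generalised eigenvector v of λ).

  λ = -4: largest Jordan block has size 3, contributing (x + 4)^3

So m_A(x) = (x + 4)^3 = x^3 + 12*x^2 + 48*x + 64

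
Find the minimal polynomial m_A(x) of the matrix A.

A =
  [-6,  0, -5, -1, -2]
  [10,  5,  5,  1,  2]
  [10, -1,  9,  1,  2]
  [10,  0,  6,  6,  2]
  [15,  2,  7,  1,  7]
x^4 - 17*x^3 + 108*x^2 - 304*x + 320

The characteristic polynomial is χ_A(x) = (x - 5)*(x - 4)^4, so the eigenvalues are known. The minimal polynomial is
  m_A(x) = Π_λ (x − λ)^{k_λ}
where k_λ is the size of the *largest* Jordan block for λ (equivalently, the smallest k with (A − λI)^k v = 0 for every generalised eigenvector v of λ).

  λ = 4: largest Jordan block has size 3, contributing (x − 4)^3
  λ = 5: largest Jordan block has size 1, contributing (x − 5)

So m_A(x) = (x - 5)*(x - 4)^3 = x^4 - 17*x^3 + 108*x^2 - 304*x + 320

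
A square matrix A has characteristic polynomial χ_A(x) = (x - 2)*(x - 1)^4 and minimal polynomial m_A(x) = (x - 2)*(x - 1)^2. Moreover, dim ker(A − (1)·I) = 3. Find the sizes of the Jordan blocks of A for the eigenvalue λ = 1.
Block sizes for λ = 1: [2, 1, 1]

Step 1 — from the characteristic polynomial, algebraic multiplicity of λ = 1 is 4. From dim ker(A − (1)·I) = 3, there are exactly 3 Jordan blocks for λ = 1.
Step 2 — from the minimal polynomial, the factor (x − 1)^2 tells us the largest block for λ = 1 has size 2.
Step 3 — with total size 4, 3 blocks, and largest block 2, the block sizes (in nonincreasing order) are [2, 1, 1].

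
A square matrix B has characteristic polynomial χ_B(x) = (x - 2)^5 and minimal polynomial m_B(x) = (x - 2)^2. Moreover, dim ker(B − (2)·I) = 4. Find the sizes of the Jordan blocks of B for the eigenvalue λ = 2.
Block sizes for λ = 2: [2, 1, 1, 1]

Step 1 — from the characteristic polynomial, algebraic multiplicity of λ = 2 is 5. From dim ker(B − (2)·I) = 4, there are exactly 4 Jordan blocks for λ = 2.
Step 2 — from the minimal polynomial, the factor (x − 2)^2 tells us the largest block for λ = 2 has size 2.
Step 3 — with total size 5, 4 blocks, and largest block 2, the block sizes (in nonincreasing order) are [2, 1, 1, 1].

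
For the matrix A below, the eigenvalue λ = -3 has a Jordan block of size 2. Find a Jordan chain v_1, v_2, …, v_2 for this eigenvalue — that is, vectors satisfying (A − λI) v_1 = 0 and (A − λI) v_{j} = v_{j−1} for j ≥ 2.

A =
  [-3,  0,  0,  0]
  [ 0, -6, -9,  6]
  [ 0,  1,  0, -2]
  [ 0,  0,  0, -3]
A Jordan chain for λ = -3 of length 2:
v_1 = (0, -3, 1, 0)ᵀ
v_2 = (0, 1, 0, 0)ᵀ

Let N = A − (-3)·I. We want v_2 with N^2 v_2 = 0 but N^1 v_2 ≠ 0; then v_{j-1} := N · v_j for j = 2, …, 2.

Pick v_2 = (0, 1, 0, 0)ᵀ.
Then v_1 = N · v_2 = (0, -3, 1, 0)ᵀ.

Sanity check: (A − (-3)·I) v_1 = (0, 0, 0, 0)ᵀ = 0. ✓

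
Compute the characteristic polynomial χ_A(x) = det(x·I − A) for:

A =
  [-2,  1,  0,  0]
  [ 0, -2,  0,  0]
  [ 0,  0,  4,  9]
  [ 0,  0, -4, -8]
x^4 + 8*x^3 + 24*x^2 + 32*x + 16

Expanding det(x·I − A) (e.g. by cofactor expansion or by noting that A is similar to its Jordan form J, which has the same characteristic polynomial as A) gives
  χ_A(x) = x^4 + 8*x^3 + 24*x^2 + 32*x + 16
which factors as (x + 2)^4. The eigenvalues (with algebraic multiplicities) are λ = -2 with multiplicity 4.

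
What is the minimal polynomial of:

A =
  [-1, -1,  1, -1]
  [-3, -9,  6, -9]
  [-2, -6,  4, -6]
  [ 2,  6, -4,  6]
x^3

The characteristic polynomial is χ_A(x) = x^4, so the eigenvalues are known. The minimal polynomial is
  m_A(x) = Π_λ (x − λ)^{k_λ}
where k_λ is the size of the *largest* Jordan block for λ (equivalently, the smallest k with (A − λI)^k v = 0 for every generalised eigenvector v of λ).

  λ = 0: largest Jordan block has size 3, contributing (x − 0)^3

So m_A(x) = x^3 = x^3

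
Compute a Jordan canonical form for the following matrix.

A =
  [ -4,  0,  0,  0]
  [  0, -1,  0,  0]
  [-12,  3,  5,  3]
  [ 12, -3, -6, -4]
J_1(-4) ⊕ J_1(-1) ⊕ J_1(-1) ⊕ J_1(2)

The characteristic polynomial is
  det(x·I − A) = x^4 + 4*x^3 - 3*x^2 - 14*x - 8 = (x - 2)*(x + 1)^2*(x + 4)

Eigenvalues and multiplicities (the geometric multiplicity of λ is n − rank(A − λI), which equals the number of Jordan blocks for λ):
  λ = -4: algebraic multiplicity = 1, geometric multiplicity = 1
  λ = -1: algebraic multiplicity = 2, geometric multiplicity = 2
  λ = 2: algebraic multiplicity = 1, geometric multiplicity = 1

Determining the block sizes for each eigenvalue:
  λ = -4: one block (gm = 1), so the single block has size am = 1 → block sizes [1]
  λ = -1: gm = am = 2, so every block has size 1 → block sizes [1, 1]
  λ = 2: one block (gm = 1), so the single block has size am = 1 → block sizes [1]

Assembling the blocks gives a Jordan form
J =
  [-4,  0,  0, 0]
  [ 0, -1,  0, 0]
  [ 0,  0, -1, 0]
  [ 0,  0,  0, 2]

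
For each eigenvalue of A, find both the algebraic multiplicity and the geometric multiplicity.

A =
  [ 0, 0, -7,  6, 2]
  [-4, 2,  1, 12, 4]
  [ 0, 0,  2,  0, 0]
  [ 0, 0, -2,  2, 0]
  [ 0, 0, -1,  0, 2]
λ = 0: alg = 1, geom = 1; λ = 2: alg = 4, geom = 3

Step 1 — factor the characteristic polynomial to read off the algebraic multiplicities:
  χ_A(x) = x*(x - 2)^4

Step 2 — compute geometric multiplicities via the rank-nullity identity g(λ) = n − rank(A − λI):
  rank(A − (0)·I) = 4, so dim ker(A − (0)·I) = n − 4 = 1
  rank(A − (2)·I) = 2, so dim ker(A − (2)·I) = n − 2 = 3

Summary:
  λ = 0: algebraic multiplicity = 1, geometric multiplicity = 1
  λ = 2: algebraic multiplicity = 4, geometric multiplicity = 3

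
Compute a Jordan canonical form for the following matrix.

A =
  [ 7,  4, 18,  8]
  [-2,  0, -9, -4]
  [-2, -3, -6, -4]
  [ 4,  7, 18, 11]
J_3(3) ⊕ J_1(3)

The characteristic polynomial is
  det(x·I − A) = x^4 - 12*x^3 + 54*x^2 - 108*x + 81 = (x - 3)^4

Eigenvalues and multiplicities (the geometric multiplicity of λ is n − rank(A − λI), which equals the number of Jordan blocks for λ):
  λ = 3: algebraic multiplicity = 4, geometric multiplicity = 2

Determining the block sizes for each eigenvalue:
  λ = 3: with am = 4 and gm = 2, the partition is not yet determined (e.g. several partitions of 4 into 2 parts exist). Let N = A − (3)·I. Computing rank(N^1) = 2, rank(N^2) = 1, rank(N^3) = 0; the number of blocks of size ≥ j is rank(N^{j−1}) − rank(N^j), giving [2, 1, 1]. So we have 1 block(s) of size 3, 1 block(s) of size 1 → block sizes [3, 1]

Assembling the blocks gives a Jordan form
J =
  [3, 1, 0, 0]
  [0, 3, 1, 0]
  [0, 0, 3, 0]
  [0, 0, 0, 3]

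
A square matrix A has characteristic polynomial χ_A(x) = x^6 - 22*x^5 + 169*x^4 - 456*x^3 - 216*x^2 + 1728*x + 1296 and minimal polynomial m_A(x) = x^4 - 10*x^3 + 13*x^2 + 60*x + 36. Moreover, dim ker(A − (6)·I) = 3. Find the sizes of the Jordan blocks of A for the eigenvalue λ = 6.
Block sizes for λ = 6: [2, 1, 1]

Step 1 — from the characteristic polynomial, algebraic multiplicity of λ = 6 is 4. From dim ker(A − (6)·I) = 3, there are exactly 3 Jordan blocks for λ = 6.
Step 2 — from the minimal polynomial, the factor (x − 6)^2 tells us the largest block for λ = 6 has size 2.
Step 3 — with total size 4, 3 blocks, and largest block 2, the block sizes (in nonincreasing order) are [2, 1, 1].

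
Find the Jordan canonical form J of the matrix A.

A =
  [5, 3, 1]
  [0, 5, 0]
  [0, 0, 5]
J_2(5) ⊕ J_1(5)

The characteristic polynomial is
  det(x·I − A) = x^3 - 15*x^2 + 75*x - 125 = (x - 5)^3

Eigenvalues and multiplicities (the geometric multiplicity of λ is n − rank(A − λI), which equals the number of Jordan blocks for λ):
  λ = 5: algebraic multiplicity = 3, geometric multiplicity = 2

Determining the block sizes for each eigenvalue:
  λ = 5: 2 blocks summing to 3 forces exactly one block of size 2 and the rest size 1 → block sizes [2, 1]

Assembling the blocks gives a Jordan form
J =
  [5, 1, 0]
  [0, 5, 0]
  [0, 0, 5]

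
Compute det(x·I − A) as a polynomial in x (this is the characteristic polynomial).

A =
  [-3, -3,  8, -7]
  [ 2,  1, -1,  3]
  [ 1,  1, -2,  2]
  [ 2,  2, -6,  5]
x^4 - x^3

Expanding det(x·I − A) (e.g. by cofactor expansion or by noting that A is similar to its Jordan form J, which has the same characteristic polynomial as A) gives
  χ_A(x) = x^4 - x^3
which factors as x^3*(x - 1). The eigenvalues (with algebraic multiplicities) are λ = 0 with multiplicity 3, λ = 1 with multiplicity 1.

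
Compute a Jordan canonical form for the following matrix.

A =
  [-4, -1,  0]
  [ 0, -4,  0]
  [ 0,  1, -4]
J_2(-4) ⊕ J_1(-4)

The characteristic polynomial is
  det(x·I − A) = x^3 + 12*x^2 + 48*x + 64 = (x + 4)^3

Eigenvalues and multiplicities (the geometric multiplicity of λ is n − rank(A − λI), which equals the number of Jordan blocks for λ):
  λ = -4: algebraic multiplicity = 3, geometric multiplicity = 2

Determining the block sizes for each eigenvalue:
  λ = -4: 2 blocks summing to 3 forces exactly one block of size 2 and the rest size 1 → block sizes [2, 1]

Assembling the blocks gives a Jordan form
J =
  [-4,  1,  0]
  [ 0, -4,  0]
  [ 0,  0, -4]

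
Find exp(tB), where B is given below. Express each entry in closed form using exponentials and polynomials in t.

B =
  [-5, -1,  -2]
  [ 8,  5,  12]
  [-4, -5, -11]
e^{tB} =
  [exp(-5*t), -t*exp(-5*t), -2*t*exp(-5*t)]
  [2*exp(-t) - 2*exp(-5*t), 2*t*exp(-5*t) + 2*exp(-t) - exp(-5*t), 4*t*exp(-5*t) + 2*exp(-t) - 2*exp(-5*t)]
  [-exp(-t) + exp(-5*t), -t*exp(-5*t) - exp(-t) + exp(-5*t), -2*t*exp(-5*t) - exp(-t) + 2*exp(-5*t)]

Strategy: write B = P · J · P⁻¹ where J is a Jordan canonical form, so e^{tB} = P · e^{tJ} · P⁻¹, and e^{tJ} can be computed block-by-block.

B has Jordan form
J =
  [-5,  1,  0]
  [ 0, -5,  0]
  [ 0,  0, -1]
(up to reordering of blocks).

Per-block formulas:
  For a 1×1 block at λ = -1: exp(t · [-1]) = [e^(-1t)].
  For a 2×2 Jordan block J_2(-5): exp(t · J_2(-5)) = e^(-5t)·(I + t·N), where N is the 2×2 nilpotent shift.

After assembling e^{tJ} and conjugating by P, we get:

e^{tB} =
  [exp(-5*t), -t*exp(-5*t), -2*t*exp(-5*t)]
  [2*exp(-t) - 2*exp(-5*t), 2*t*exp(-5*t) + 2*exp(-t) - exp(-5*t), 4*t*exp(-5*t) + 2*exp(-t) - 2*exp(-5*t)]
  [-exp(-t) + exp(-5*t), -t*exp(-5*t) - exp(-t) + exp(-5*t), -2*t*exp(-5*t) - exp(-t) + 2*exp(-5*t)]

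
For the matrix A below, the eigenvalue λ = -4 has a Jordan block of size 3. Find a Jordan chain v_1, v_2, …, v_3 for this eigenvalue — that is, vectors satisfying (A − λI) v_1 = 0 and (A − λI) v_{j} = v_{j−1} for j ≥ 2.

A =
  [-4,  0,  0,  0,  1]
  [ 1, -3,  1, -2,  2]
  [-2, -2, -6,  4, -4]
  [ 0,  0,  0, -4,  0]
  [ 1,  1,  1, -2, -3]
A Jordan chain for λ = -4 of length 3:
v_1 = (1, 1, -2, 0, 0)ᵀ
v_2 = (0, 1, -2, 0, 1)ᵀ
v_3 = (1, 0, 0, 0, 0)ᵀ

Let N = A − (-4)·I. We want v_3 with N^3 v_3 = 0 but N^2 v_3 ≠ 0; then v_{j-1} := N · v_j for j = 3, …, 2.

Pick v_3 = (1, 0, 0, 0, 0)ᵀ.
Then v_2 = N · v_3 = (0, 1, -2, 0, 1)ᵀ.
Then v_1 = N · v_2 = (1, 1, -2, 0, 0)ᵀ.

Sanity check: (A − (-4)·I) v_1 = (0, 0, 0, 0, 0)ᵀ = 0. ✓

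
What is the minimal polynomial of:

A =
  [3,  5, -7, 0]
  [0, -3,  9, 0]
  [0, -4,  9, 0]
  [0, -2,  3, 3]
x^3 - 9*x^2 + 27*x - 27

The characteristic polynomial is χ_A(x) = (x - 3)^4, so the eigenvalues are known. The minimal polynomial is
  m_A(x) = Π_λ (x − λ)^{k_λ}
where k_λ is the size of the *largest* Jordan block for λ (equivalently, the smallest k with (A − λI)^k v = 0 for every generalised eigenvector v of λ).

  λ = 3: largest Jordan block has size 3, contributing (x − 3)^3

So m_A(x) = (x - 3)^3 = x^3 - 9*x^2 + 27*x - 27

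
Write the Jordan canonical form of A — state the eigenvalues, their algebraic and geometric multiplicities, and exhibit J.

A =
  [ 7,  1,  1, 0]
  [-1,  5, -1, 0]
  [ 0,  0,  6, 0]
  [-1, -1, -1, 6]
J_2(6) ⊕ J_1(6) ⊕ J_1(6)

The characteristic polynomial is
  det(x·I − A) = x^4 - 24*x^3 + 216*x^2 - 864*x + 1296 = (x - 6)^4

Eigenvalues and multiplicities (the geometric multiplicity of λ is n − rank(A − λI), which equals the number of Jordan blocks for λ):
  λ = 6: algebraic multiplicity = 4, geometric multiplicity = 3

Determining the block sizes for each eigenvalue:
  λ = 6: 3 blocks summing to 4 forces exactly one block of size 2 and the rest size 1 → block sizes [2, 1, 1]

Assembling the blocks gives a Jordan form
J =
  [6, 1, 0, 0]
  [0, 6, 0, 0]
  [0, 0, 6, 0]
  [0, 0, 0, 6]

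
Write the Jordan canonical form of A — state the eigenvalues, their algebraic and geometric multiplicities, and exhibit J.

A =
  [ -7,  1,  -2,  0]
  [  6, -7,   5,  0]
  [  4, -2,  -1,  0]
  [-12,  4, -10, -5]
J_3(-5) ⊕ J_1(-5)

The characteristic polynomial is
  det(x·I − A) = x^4 + 20*x^3 + 150*x^2 + 500*x + 625 = (x + 5)^4

Eigenvalues and multiplicities (the geometric multiplicity of λ is n − rank(A − λI), which equals the number of Jordan blocks for λ):
  λ = -5: algebraic multiplicity = 4, geometric multiplicity = 2

Determining the block sizes for each eigenvalue:
  λ = -5: with am = 4 and gm = 2, the partition is not yet determined (e.g. several partitions of 4 into 2 parts exist). Let N = A − (-5)·I. Computing rank(N^1) = 2, rank(N^2) = 1, rank(N^3) = 0; the number of blocks of size ≥ j is rank(N^{j−1}) − rank(N^j), giving [2, 1, 1]. So we have 1 block(s) of size 3, 1 block(s) of size 1 → block sizes [3, 1]

Assembling the blocks gives a Jordan form
J =
  [-5,  1,  0,  0]
  [ 0, -5,  1,  0]
  [ 0,  0, -5,  0]
  [ 0,  0,  0, -5]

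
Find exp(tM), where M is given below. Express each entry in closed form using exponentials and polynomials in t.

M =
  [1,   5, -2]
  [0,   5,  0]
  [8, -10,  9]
e^{tM} =
  [-4*t*exp(5*t) + exp(5*t), 5*t*exp(5*t), -2*t*exp(5*t)]
  [0, exp(5*t), 0]
  [8*t*exp(5*t), -10*t*exp(5*t), 4*t*exp(5*t) + exp(5*t)]

Strategy: write M = P · J · P⁻¹ where J is a Jordan canonical form, so e^{tM} = P · e^{tJ} · P⁻¹, and e^{tJ} can be computed block-by-block.

M has Jordan form
J =
  [5, 1, 0]
  [0, 5, 0]
  [0, 0, 5]
(up to reordering of blocks).

Per-block formulas:
  For a 2×2 Jordan block J_2(5): exp(t · J_2(5)) = e^(5t)·(I + t·N), where N is the 2×2 nilpotent shift.
  For a 1×1 block at λ = 5: exp(t · [5]) = [e^(5t)].

After assembling e^{tJ} and conjugating by P, we get:

e^{tM} =
  [-4*t*exp(5*t) + exp(5*t), 5*t*exp(5*t), -2*t*exp(5*t)]
  [0, exp(5*t), 0]
  [8*t*exp(5*t), -10*t*exp(5*t), 4*t*exp(5*t) + exp(5*t)]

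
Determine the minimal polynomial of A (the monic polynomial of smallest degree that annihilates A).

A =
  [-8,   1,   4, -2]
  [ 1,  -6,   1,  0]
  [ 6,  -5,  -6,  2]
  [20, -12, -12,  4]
x^3 + 12*x^2 + 48*x + 64

The characteristic polynomial is χ_A(x) = (x + 4)^4, so the eigenvalues are known. The minimal polynomial is
  m_A(x) = Π_λ (x − λ)^{k_λ}
where k_λ is the size of the *largest* Jordan block for λ (equivalently, the smallest k with (A − λI)^k v = 0 for every generalised eigenvector v of λ).

  λ = -4: largest Jordan block has size 3, contributing (x + 4)^3

So m_A(x) = (x + 4)^3 = x^3 + 12*x^2 + 48*x + 64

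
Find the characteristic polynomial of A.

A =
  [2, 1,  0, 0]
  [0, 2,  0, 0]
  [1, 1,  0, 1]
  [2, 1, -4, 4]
x^4 - 8*x^3 + 24*x^2 - 32*x + 16

Expanding det(x·I − A) (e.g. by cofactor expansion or by noting that A is similar to its Jordan form J, which has the same characteristic polynomial as A) gives
  χ_A(x) = x^4 - 8*x^3 + 24*x^2 - 32*x + 16
which factors as (x - 2)^4. The eigenvalues (with algebraic multiplicities) are λ = 2 with multiplicity 4.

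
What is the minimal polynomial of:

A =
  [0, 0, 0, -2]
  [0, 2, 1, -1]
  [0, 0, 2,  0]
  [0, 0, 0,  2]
x^3 - 4*x^2 + 4*x

The characteristic polynomial is χ_A(x) = x*(x - 2)^3, so the eigenvalues are known. The minimal polynomial is
  m_A(x) = Π_λ (x − λ)^{k_λ}
where k_λ is the size of the *largest* Jordan block for λ (equivalently, the smallest k with (A − λI)^k v = 0 for every generalised eigenvector v of λ).

  λ = 0: largest Jordan block has size 1, contributing (x − 0)
  λ = 2: largest Jordan block has size 2, contributing (x − 2)^2

So m_A(x) = x*(x - 2)^2 = x^3 - 4*x^2 + 4*x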